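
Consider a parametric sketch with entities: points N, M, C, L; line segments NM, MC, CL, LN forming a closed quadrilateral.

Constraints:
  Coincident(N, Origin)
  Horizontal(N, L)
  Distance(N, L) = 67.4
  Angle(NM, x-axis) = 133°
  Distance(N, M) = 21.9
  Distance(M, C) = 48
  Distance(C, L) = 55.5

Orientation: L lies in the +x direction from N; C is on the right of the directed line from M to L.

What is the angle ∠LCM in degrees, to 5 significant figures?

108.06°

N is at the origin; N and L share the same y with |NL| = 67.4 and L in +x, so L = (67.4, 0). NM runs at 133.0° with |NM| = 21.9, so M = (-14.936, 16.017). C is determined by |MC| = 48.0 and |CL| = 55.5 together: it lies at the intersection of circle(M, 48.0) and circle(L, 55.5). With |ML| = 83.879, the foot of the radical line on ML is 37.312 from M and the perpendicular offset is √(48.0² − 37.312²) = 30.196. Taking the right-of-ML solution: C = (15.924, -20.748).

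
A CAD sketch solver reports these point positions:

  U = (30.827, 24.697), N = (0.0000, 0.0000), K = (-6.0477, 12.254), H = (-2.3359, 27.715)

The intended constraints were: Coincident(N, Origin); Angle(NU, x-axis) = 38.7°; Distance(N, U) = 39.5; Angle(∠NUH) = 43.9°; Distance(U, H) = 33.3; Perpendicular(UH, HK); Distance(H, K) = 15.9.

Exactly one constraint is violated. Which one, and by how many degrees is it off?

Perpendicular(UH, HK) — off by 8.30°.

N = (0.00, 0.00) ✓; NU at 38.70° ✓; |NU| = 39.50 ✓; ∠NUH = 43.90° ✓; |UH| = 33.30 ✓; ∠(UH, HK) = 81.70° ✗; |HK| = 15.90 ✓.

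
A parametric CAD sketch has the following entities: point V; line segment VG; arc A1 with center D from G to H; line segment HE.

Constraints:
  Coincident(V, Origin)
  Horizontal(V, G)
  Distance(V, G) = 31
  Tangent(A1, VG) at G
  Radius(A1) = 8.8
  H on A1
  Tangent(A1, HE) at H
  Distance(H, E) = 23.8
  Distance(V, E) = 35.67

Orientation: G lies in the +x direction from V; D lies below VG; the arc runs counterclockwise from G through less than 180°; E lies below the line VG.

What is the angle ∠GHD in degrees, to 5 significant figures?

50.037°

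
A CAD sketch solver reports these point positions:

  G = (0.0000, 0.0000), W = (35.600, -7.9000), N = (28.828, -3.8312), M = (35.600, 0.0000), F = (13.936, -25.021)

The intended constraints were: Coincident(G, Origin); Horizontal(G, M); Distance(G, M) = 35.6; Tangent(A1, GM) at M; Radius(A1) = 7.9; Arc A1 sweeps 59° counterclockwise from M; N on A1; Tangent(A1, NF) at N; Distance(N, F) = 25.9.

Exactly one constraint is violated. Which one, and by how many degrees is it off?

Tangent(A1, NF) at N — off by 4.10°.

G = (0.00, 0.00) ✓; G.y = 0.00, M.y = 0.00 ✓; |GM| = 35.60 ✓; ∠(WM, MG) = 90.00° ✓; |WM| = 7.900 ✓; bearing(W→N) − bearing(W→M) = 59.00° ✓; |WN| = 7.900 ✓; ∠(WN, NF) = 94.10° ✗; |NF| = 25.90 ✓.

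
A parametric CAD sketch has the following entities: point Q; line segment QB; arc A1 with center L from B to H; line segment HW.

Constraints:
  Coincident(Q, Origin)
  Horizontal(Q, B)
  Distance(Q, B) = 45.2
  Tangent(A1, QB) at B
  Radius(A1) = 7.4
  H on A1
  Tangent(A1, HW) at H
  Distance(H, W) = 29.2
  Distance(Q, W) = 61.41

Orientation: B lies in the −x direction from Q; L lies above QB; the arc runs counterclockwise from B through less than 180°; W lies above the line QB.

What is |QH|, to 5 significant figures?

39.592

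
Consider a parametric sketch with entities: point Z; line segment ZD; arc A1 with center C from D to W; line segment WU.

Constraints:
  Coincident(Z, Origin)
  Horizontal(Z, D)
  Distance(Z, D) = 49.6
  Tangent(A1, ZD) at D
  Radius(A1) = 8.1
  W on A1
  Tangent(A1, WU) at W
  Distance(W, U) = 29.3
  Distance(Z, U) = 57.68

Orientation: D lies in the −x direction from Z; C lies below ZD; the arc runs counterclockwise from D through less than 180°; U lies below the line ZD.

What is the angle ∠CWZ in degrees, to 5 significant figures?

15.318°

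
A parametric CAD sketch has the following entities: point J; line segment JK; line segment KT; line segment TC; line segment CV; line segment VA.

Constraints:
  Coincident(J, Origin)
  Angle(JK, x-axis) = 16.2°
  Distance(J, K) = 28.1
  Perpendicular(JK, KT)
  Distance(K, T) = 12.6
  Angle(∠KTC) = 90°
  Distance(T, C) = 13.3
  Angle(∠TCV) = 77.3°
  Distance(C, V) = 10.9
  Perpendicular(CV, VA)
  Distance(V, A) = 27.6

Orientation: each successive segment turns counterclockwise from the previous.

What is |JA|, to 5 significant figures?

44.847

∠TCV = 77.3° gives CV at -61.100° from the x-axis; with |CV| = 10.9, V = (15.965, 6.6862). CV is perpendicular to VA, so VA runs at 28.900°; with |VA| = 27.6, A = (40.128, 20.025). Then |JA| = |A − J| = 44.847.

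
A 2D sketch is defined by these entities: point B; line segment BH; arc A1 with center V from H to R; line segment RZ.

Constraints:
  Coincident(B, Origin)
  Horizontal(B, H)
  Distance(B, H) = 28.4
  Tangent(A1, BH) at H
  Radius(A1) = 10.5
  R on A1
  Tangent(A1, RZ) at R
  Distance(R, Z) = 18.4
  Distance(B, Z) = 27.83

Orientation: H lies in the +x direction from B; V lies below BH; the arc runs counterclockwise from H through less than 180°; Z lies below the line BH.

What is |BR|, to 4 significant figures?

19.79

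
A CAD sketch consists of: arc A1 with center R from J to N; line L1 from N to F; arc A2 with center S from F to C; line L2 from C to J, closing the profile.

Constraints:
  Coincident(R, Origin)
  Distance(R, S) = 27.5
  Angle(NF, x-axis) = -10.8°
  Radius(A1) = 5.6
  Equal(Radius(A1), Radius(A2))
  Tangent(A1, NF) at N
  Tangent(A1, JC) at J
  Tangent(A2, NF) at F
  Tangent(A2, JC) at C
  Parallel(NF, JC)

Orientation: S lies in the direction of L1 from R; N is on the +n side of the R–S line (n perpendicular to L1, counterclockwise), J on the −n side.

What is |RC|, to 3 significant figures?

28.1

Tangency of A1 to both parallel lines with radius 5.6 puts N and J at R ± 5.6·n: N = (1.05, 5.50), J = (-1.05, -5.50). Equal radii place F and C the same way about S: F = S + 5.6·n = (28.1, 0.348), C = S − 5.6·n = (26.0, -10.7). Then |RC| = |C − R| = 28.1.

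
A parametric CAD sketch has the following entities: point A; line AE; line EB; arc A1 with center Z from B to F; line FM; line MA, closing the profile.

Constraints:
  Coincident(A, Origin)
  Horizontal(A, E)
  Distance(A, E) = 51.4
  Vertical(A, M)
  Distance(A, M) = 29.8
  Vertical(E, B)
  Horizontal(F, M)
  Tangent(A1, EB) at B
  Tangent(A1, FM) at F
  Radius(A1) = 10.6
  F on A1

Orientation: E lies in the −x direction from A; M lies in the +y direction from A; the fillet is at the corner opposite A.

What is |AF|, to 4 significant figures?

50.52

The virtual corner opposite A is at (-51.40, 29.80). A1 meets EB tangentially, so ZB is at right angles to EB and tangency of A1 to FM means the radius ZF is perpendicular to FM, with radius 10.6, so the center Z sits 10.6 in from both sides at Z = (-40.80, 19.20). That places the tangent points at B = (-51.40, 19.20) on EB and F = (-40.80, 29.80) on FM. Then |AF| = |F − A| = 50.52.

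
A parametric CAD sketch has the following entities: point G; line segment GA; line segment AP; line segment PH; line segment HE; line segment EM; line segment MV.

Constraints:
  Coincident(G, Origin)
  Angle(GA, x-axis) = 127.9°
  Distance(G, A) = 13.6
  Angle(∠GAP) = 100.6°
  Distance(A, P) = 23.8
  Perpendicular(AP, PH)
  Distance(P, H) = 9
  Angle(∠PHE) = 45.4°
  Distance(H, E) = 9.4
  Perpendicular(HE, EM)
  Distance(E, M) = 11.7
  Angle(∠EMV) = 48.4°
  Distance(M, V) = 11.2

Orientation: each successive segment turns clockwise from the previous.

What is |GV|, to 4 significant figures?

29.70

G is at the origin; GA runs at 127.9° with length 13.6, so A = (-8.354, 10.73). ∠GAP = 100.6° gives AP at 48.50° from the x-axis; with |AP| = 23.8, P = (7.416, 28.56). The perpendicularity gives PH at right angles to AP, so PH runs at -41.50°; with |PH| = 9.0, H = (14.16, 22.59). ∠PHE = 45.4° gives HE at -176.1° from the x-axis; with |HE| = 9.4, E = (4.778, 21.95). HE ⟂ EM, so EM runs at 93.90°; with |EM| = 11.7, M = (3.983, 33.63). ∠EMV = 48.4° gives MV at -37.70° from the x-axis; with |MV| = 11.2, V = (12.84, 26.78). Then |GV| = |V − G| = 29.70.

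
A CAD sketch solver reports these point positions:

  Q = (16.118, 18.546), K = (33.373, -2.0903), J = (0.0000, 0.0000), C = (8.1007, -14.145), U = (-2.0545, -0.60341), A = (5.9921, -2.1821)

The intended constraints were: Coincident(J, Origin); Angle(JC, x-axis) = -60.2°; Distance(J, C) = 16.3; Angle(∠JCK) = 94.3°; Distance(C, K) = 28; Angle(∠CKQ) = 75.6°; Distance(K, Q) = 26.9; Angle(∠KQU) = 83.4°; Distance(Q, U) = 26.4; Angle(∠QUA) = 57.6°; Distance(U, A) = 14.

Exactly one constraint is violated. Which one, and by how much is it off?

Distance(U, A) = 14 — off by 5.80.

J = (0.00, 0.00) ✓; JC at -60.20° ✓; |JC| = 16.30 ✓; ∠JCK = 94.30° ✓; |CK| = 28.00 ✓; ∠CKQ = 75.60° ✓; |KQ| = 26.90 ✓; ∠KQU = 83.40° ✓; |QU| = 26.40 ✓; ∠QUA = 57.60° ✓; |UA| = 8.200 ✗.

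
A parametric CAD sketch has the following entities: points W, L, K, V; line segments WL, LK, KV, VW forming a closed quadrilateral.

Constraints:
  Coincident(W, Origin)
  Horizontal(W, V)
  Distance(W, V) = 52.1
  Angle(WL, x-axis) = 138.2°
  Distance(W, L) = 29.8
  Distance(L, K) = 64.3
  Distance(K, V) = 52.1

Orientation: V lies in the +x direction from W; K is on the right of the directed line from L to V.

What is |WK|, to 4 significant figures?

36.41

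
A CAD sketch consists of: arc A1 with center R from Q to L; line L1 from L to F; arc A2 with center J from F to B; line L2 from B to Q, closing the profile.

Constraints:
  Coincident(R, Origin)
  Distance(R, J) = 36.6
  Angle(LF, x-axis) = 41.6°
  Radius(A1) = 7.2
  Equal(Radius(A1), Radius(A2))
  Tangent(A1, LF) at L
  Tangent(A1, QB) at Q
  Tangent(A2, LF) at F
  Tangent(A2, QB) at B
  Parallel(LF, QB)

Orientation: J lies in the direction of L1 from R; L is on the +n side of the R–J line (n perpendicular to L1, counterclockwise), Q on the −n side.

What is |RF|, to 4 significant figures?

37.30

Tangency of A1 to both parallel lines with radius 7.2 puts L and Q at R ± 7.2·n: L = (-4.780, 5.384), Q = (4.780, -5.384). Equal radii place F and B the same way about J: F = J + 7.2·n = (22.59, 29.68), B = J − 7.2·n = (32.15, 18.92). Then |RF| = |F − R| = 37.30.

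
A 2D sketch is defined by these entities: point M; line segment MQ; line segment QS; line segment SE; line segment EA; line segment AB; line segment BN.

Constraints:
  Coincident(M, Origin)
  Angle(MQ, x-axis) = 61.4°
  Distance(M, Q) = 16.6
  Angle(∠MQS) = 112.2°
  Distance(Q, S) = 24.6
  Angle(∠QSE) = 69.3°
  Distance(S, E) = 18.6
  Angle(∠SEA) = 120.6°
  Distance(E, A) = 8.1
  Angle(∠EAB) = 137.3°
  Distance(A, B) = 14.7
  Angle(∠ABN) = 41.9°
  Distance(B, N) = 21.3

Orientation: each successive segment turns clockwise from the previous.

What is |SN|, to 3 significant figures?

9.50

M is at the origin; MQ runs at 61.4° with length 16.6, so Q = (7.95, 14.6). ∠MQS = 112.2° gives QS at -6.40° from the x-axis; with |QS| = 24.6, S = (32.4, 11.8). ∠QSE = 69.3° gives SE at -117° from the x-axis; with |SE| = 18.6, E = (23.9, -4.73). ∠SEA = 120.6° gives EA at -176° from the x-axis; with |EA| = 8.1, A = (15.8, -5.22). ∠EAB = 137.3° gives AB at 141° from the x-axis; with |AB| = 14.7, B = (4.44, 4.07). ∠ABN = 41.9° gives BN at 2.70° from the x-axis; with |BN| = 21.3, N = (25.7, 5.07). Then |SN| = |N − S| = 9.50.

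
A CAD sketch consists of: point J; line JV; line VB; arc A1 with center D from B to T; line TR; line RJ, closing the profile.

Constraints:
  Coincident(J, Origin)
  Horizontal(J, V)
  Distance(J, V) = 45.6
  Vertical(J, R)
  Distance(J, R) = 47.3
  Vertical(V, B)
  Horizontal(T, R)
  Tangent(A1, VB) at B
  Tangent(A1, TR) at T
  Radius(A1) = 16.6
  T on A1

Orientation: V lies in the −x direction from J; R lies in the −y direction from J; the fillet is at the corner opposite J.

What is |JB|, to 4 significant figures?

54.97

J is at the origin; J and V share the same y with |JV| = 45.6 and V on the −x side, so V = (-45.60, 0.000). JR is vertical with |JR| = 47.3 and R on the −y side, so R = (0.000, -47.30). The virtual corner opposite J is at (-45.60, -47.30). Since A1 is tangent to VB there, DB ⟂ VB and since A1 is tangent to TR there, DT ⟂ TR, with radius 16.6, so the center D sits 16.6 in from both sides at D = (-29.00, -30.70). That places the tangent points at B = (-45.60, -30.70) on VB and T = (-29.00, -47.30) on TR. Then |JB| = |B − J| = 54.97.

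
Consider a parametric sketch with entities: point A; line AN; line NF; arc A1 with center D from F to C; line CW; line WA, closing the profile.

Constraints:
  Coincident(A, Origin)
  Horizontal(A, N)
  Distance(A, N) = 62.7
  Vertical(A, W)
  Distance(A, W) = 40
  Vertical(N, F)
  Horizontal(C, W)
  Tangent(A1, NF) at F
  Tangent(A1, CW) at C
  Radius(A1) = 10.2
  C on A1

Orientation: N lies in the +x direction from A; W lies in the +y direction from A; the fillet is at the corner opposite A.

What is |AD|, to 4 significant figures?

60.37

A is at the origin; AN is horizontal with |AN| = 62.7 and N on the +x side, so N = (62.70, 0.000). AW is vertical with |AW| = 40.0 and W on the +y side, so W = (0.000, 40.00). The virtual corner opposite A is at (62.70, 40.00). Since A1 is tangent to NF there, DF ⟂ NF and since A1 is tangent to CW there, DC ⟂ CW, with radius 10.2, so the center D sits 10.2 in from both sides at D = (52.50, 29.80). Then |AD| = |D − A| = 60.37.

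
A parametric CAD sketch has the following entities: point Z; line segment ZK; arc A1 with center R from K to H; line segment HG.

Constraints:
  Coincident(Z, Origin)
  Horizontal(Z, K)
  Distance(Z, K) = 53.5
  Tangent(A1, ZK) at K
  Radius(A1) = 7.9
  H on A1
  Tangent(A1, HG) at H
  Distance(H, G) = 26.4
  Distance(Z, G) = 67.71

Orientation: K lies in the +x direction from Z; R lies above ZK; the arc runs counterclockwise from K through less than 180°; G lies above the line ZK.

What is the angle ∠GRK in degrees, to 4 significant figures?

170.8°

Z is at the origin; ZK is horizontal with |ZK| = 53.5 and K on the +x side, so K = (53.50, 0.000). Since A1 is tangent to ZK there, RK ⟂ ZK, so R = K + (0, 7.9) = (53.50, 7.900). Since RH ⟂ HG (tangency), |RG| = √(7.9² + 26.4²) = 27.56 regardless of where H sits on A1. So G lies on both circle(Z, 67.71) and circle(R, 27.56); the above-ZK intersection is G = (57.90, 35.10). H is the foot of the tangent from G: H = (61.33, 8.927).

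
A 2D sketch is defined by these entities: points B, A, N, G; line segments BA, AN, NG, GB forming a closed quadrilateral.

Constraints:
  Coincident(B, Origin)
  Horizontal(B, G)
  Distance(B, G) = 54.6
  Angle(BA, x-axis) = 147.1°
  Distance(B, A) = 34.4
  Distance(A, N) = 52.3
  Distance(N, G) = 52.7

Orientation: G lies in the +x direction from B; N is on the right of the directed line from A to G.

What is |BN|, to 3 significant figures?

21.2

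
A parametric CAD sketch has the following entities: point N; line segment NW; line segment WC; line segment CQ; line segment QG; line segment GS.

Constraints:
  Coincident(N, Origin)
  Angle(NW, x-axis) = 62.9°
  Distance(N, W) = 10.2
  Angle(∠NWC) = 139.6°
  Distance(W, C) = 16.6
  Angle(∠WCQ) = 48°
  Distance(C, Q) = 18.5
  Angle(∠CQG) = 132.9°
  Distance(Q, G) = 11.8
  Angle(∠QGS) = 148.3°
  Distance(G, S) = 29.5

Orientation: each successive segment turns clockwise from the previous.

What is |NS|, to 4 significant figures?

26.33

N is at the origin; NW runs at 62.9° with length 10.2, so W = (4.647, 9.080). ∠NWC = 139.6° gives WC at 22.50° from the x-axis; with |WC| = 16.6, C = (19.98, 15.43). ∠WCQ = 48.0° gives CQ at -109.5° from the x-axis; with |CQ| = 18.5, Q = (13.81, -2.006). ∠CQG = 132.9° gives QG at -156.6° from the x-axis; with |QG| = 11.8, G = (2.978, -6.692). ∠QGS = 148.3° gives GS at 171.7° from the x-axis; with |GS| = 29.5, S = (-26.21, -2.434). Then |NS| = |S − N| = 26.33.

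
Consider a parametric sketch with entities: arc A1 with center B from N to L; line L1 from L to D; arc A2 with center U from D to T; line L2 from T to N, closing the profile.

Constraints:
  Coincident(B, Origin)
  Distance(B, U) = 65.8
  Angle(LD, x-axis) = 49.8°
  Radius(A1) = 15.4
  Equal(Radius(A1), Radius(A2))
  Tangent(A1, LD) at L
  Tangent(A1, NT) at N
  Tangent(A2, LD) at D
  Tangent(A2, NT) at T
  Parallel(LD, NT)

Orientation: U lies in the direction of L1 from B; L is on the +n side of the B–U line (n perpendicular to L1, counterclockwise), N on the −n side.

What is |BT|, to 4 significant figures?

67.58

The slot axis is L1's direction at 49.8°, so u = (cos 49.8°, sin 49.8°) = (0.6455, 0.7638) and n = (−sin 49.8°, cos 49.8°) = (-0.7638, 0.6455). B is at the origin and U lies 65.8 along u from B, so U = 65.8·u = (42.47, 50.26). Tangency of A1 to both parallel lines with radius 15.4 puts L and N at B ± 15.4·n: L = (-11.76, 9.940), N = (11.76, -9.940). Equal radii place D and T the same way about U: D = U + 15.4·n = (30.71, 60.20), T = U − 15.4·n = (54.23, 40.32). Then |BT| = |T − B| = 67.58.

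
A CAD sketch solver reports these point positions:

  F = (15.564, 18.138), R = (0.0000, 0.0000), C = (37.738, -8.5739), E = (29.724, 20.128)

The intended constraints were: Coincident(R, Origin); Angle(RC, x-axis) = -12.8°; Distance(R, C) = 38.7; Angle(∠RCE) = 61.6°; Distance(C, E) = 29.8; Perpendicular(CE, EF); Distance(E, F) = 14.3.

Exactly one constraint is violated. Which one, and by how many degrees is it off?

Perpendicular(CE, EF) — off by 7.60°.

R = (0.00, 0.00) ✓; RC at -12.80° ✓; |RC| = 38.70 ✓; ∠RCE = 61.60° ✓; |CE| = 29.80 ✓; ∠(CE, EF) = 82.40° ✗; |EF| = 14.30 ✓.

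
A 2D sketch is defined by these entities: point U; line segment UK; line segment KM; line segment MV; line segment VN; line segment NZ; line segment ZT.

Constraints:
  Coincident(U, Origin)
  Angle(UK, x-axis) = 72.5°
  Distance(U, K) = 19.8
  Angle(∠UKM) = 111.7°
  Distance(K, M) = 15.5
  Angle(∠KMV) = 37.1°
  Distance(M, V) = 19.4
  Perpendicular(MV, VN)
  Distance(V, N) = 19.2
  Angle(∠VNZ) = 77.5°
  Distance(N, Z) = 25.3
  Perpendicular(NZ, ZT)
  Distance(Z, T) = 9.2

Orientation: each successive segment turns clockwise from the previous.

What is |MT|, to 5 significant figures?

5.7825

U is at the origin; UK runs at 72.5° with length 19.8, so K = (5.9540, 18.884). ∠UKM = 111.7° gives KM at 4.2000° from the x-axis; with |KM| = 15.5, M = (21.412, 20.019). ∠KMV = 37.1° gives MV at -138.70° from the x-axis; with |MV| = 19.4, V = (6.8378, 7.2148). MV ⟂ VN, so VN runs at 131.30°; with |VN| = 19.2, N = (-5.8342, 21.639). ∠VNZ = 77.5° gives NZ at 28.800° from the x-axis; with |NZ| = 25.3, Z = (16.336, 33.827). NZ is perpendicular to ZT, so ZT runs at -61.200°; with |ZT| = 9.2, T = (20.768, 25.765). Then |MT| = |T − M| = 5.7825.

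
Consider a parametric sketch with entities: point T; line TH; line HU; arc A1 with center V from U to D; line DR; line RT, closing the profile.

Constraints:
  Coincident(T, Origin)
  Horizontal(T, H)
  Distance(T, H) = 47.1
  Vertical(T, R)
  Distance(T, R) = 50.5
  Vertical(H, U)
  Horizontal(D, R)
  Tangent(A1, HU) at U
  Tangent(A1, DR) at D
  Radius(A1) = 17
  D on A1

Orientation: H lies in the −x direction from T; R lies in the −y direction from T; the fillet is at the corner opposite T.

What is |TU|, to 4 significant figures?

57.80

T is at the origin; TH is horizontal with |TH| = 47.1 and H on the −x side, so H = (-47.10, 0.000). T and R share the same x with |TR| = 50.5 and R on the −y side, so R = (0.000, -50.50). The virtual corner opposite T is at (-47.10, -50.50). A1 meets HU tangentially, so VU is at right angles to HU and tangency of A1 to DR means the radius VD is perpendicular to DR, with radius 17.0, so the center V sits 17.0 in from both sides at V = (-30.10, -33.50). That places the tangent points at U = (-47.10, -33.50) on HU and D = (-30.10, -50.50) on DR. Then |TU| = |U − T| = 57.80.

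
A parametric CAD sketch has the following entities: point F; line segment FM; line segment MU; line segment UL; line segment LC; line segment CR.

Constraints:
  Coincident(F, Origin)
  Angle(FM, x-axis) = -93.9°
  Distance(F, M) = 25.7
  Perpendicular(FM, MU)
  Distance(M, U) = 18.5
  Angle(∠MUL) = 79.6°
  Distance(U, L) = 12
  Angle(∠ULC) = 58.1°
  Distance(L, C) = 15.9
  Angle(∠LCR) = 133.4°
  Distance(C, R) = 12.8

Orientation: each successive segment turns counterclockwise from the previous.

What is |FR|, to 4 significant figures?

37.65

F is at the origin; FM runs at -93.9° with length 25.7, so M = (-1.748, -25.64). The perpendicularity gives MU at right angles to FM, so MU runs at -3.900°; with |MU| = 18.5, U = (16.71, -26.90). ∠MUL = 79.6° gives UL at 96.50° from the x-axis; with |UL| = 12.0, L = (15.35, -14.98). ∠ULC = 58.1° gives LC at -141.6° from the x-axis; with |LC| = 15.9, C = (2.890, -24.85). ∠LCR = 133.4° gives CR at -95.00° from the x-axis; with |CR| = 12.8, R = (1.774, -37.60). Then |FR| = |R − F| = 37.65.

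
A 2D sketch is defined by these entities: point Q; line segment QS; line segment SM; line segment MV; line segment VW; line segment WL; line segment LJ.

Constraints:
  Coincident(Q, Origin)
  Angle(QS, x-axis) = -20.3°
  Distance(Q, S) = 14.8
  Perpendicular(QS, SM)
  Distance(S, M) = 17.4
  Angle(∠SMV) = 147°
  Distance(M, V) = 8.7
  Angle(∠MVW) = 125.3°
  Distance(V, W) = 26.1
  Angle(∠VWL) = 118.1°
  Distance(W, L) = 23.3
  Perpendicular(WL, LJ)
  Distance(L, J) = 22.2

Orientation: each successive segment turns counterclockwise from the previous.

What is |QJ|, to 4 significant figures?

10.31

Q is at the origin; QS runs at -20.3° with length 14.8, so S = (13.88, -5.135). The perpendicularity gives SM at right angles to QS, so SM runs at 69.70°; with |SM| = 17.4, M = (19.92, 11.18). ∠SMV = 147.0° gives MV at 102.7° from the x-axis; with |MV| = 8.7, V = (18.00, 19.67). ∠MVW = 125.3° gives VW at 157.4° from the x-axis; with |VW| = 26.1, W = (-6.091, 29.70). ∠VWL = 118.1° gives WL at -140.7° from the x-axis; with |WL| = 23.3, L = (-24.12, 14.94). WL ⟂ LJ, so LJ runs at -50.70°; with |LJ| = 22.2, J = (-10.06, -2.235). Then |QJ| = |J − Q| = 10.31.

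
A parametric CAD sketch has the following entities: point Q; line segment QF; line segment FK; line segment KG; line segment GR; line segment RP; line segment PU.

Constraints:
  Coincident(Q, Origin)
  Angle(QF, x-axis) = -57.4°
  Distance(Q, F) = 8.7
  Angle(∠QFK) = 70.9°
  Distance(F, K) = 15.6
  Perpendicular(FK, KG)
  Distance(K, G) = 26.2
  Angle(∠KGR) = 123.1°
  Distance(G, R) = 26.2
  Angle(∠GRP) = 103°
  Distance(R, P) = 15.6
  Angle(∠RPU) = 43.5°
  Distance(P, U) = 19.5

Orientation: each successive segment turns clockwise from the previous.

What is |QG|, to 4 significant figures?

22.04

Q is at the origin; QF runs at -57.4° with length 8.7, so F = (4.687, -7.329). ∠QFK = 70.9° gives FK at -166.5° from the x-axis; with |FK| = 15.6, K = (-10.48, -10.97). FK is perpendicular to KG, so KG runs at 103.5°; with |KG| = 26.2, G = (-16.60, 14.51). Then |QG| = |G − Q| = 22.04.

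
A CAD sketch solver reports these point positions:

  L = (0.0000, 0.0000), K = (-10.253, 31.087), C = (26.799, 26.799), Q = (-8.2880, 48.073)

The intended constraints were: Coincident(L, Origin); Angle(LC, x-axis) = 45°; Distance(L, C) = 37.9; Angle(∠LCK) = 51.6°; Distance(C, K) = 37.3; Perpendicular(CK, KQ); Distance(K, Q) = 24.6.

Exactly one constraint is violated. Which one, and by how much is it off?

Distance(K, Q) = 24.6 — off by 7.50.

L = (0.00, 0.00) ✓; LC at 45.00° ✓; |LC| = 37.90 ✓; ∠LCK = 51.60° ✓; |CK| = 37.30 ✓; ∠(CK, KQ) = 90.00° ✓; |KQ| = 17.10 ✗.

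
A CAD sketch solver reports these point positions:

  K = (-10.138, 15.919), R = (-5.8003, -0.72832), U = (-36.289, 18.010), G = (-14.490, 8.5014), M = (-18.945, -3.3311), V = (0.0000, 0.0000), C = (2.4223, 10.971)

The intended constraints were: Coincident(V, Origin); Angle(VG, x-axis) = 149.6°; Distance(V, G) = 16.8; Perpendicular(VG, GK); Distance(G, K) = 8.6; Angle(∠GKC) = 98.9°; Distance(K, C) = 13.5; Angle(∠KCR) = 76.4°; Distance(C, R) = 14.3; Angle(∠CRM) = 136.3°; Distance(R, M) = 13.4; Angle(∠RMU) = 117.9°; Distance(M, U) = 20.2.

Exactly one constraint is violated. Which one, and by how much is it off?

Distance(M, U) = 20.2 — off by 7.30.

V = (0.00, 0.00) ✓; VG at 149.6° ✓; |VG| = 16.80 ✓; ∠(VG, GK) = 90.00° ✓; |GK| = 8.600 ✓; ∠GKC = 98.90° ✓; |KC| = 13.50 ✓; ∠KCR = 76.40° ✓; |CR| = 14.30 ✓; ∠CRM = 136.3° ✓; |RM| = 13.40 ✓; ∠RMU = 117.9° ✓; |MU| = 27.50 ✗.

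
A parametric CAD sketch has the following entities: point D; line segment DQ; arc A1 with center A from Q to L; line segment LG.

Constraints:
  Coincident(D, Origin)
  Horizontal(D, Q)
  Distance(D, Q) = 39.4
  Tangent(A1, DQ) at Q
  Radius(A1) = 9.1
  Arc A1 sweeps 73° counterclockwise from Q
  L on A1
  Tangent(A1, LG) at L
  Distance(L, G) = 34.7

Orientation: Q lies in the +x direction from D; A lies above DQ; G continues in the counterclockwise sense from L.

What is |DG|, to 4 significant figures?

70.45

On A1, Q sits at bearing -90° from A; a 73° counterclockwise sweep puts L at bearing -17°, so L = A + 9.1·(cos -17°, sin -17°) = (48.10, 6.439). Since A1 is tangent to LG there, AL ⟂ LG, so LG runs along (−sin -17°, cos -17°); with |LG| = 34.7, G = (58.25, 39.62). Then |DG| = |G − D| = 70.45.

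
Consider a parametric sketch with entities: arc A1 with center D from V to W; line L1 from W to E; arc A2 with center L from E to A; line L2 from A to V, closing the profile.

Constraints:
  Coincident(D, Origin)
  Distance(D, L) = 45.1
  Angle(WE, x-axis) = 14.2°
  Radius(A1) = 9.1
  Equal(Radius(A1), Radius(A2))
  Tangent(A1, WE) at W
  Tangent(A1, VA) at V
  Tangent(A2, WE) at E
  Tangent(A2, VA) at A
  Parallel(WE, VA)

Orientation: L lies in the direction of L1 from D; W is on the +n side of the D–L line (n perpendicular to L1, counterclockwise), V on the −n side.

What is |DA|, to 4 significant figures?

46.01

Tangency of A1 to both parallel lines with radius 9.1 puts W and V at D ± 9.1·n: W = (-2.232, 8.822), V = (2.232, -8.822). Equal radii place E and A the same way about L: E = L + 9.1·n = (41.49, 19.89), A = L − 9.1·n = (45.95, 2.241). Then |DA| = |A − D| = 46.01.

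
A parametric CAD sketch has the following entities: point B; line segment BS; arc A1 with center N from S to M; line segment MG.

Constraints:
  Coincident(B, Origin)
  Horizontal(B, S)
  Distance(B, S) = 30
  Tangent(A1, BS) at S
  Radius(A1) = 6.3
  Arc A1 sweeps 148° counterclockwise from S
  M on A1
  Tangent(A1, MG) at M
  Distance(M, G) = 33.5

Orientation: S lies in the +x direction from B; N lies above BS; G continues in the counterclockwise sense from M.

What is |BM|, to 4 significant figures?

35.31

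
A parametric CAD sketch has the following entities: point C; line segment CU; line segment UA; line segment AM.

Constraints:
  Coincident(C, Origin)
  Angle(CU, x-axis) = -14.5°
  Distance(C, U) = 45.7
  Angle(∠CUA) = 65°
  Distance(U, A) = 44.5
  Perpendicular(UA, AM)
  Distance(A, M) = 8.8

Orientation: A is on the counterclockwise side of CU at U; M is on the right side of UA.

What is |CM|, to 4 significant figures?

56.18

C is at the origin; CU runs at -14.5° with length 45.7, so U = 45.7·(cos -14.5°, sin -14.5°) = (44.24, -11.44). ∠CUA = 65.0°, so UA runs at -14.5° + (180° − 65.0°) = 100.5° from the x-axis; with |UA| = 44.5, A = U + 44.5·(cos 100.5°, sin 100.5°) = (36.13, 32.31). UA is perpendicular to AM; with |AM| = 8.8 on the right of UA, M = A + 8.8·(0.9833, 0.1822) = (44.79, 33.92). Then |CM| = |M − C| = 56.18.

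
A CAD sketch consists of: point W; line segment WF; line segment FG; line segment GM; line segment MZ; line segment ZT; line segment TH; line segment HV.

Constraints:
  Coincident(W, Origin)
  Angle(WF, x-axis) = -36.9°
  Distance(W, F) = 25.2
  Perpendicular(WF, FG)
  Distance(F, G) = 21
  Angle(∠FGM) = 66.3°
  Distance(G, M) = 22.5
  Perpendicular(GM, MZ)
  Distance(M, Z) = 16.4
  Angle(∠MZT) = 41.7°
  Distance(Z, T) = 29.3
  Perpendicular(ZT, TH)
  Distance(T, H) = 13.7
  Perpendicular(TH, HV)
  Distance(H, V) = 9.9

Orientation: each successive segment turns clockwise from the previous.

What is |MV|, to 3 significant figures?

7.68

W is at the origin; WF runs at -36.9° with length 25.2, so F = (20.2, -15.1). The perpendicularity gives FG at right angles to WF, so FG runs at -127°; with |FG| = 21.0, G = (7.54, -31.9). ∠FGM = 66.3° gives GM at 119° from the x-axis; with |GM| = 22.5, M = (-3.50, -12.3). GM ⟂ MZ, so MZ runs at 29.4°; with |MZ| = 16.4, Z = (10.8, -4.27). ∠MZT = 41.7° gives ZT at -109° from the x-axis; with |ZT| = 29.3, T = (1.30, -32.0). The perpendicularity gives TH at right angles to ZT, so TH runs at 161°; with |TH| = 13.7, H = (-11.7, -27.6). TH ⟂ HV, so HV runs at 71.1°; with |HV| = 9.9, V = (-8.46, -18.2). Then |MV| = |V − M| = 7.68.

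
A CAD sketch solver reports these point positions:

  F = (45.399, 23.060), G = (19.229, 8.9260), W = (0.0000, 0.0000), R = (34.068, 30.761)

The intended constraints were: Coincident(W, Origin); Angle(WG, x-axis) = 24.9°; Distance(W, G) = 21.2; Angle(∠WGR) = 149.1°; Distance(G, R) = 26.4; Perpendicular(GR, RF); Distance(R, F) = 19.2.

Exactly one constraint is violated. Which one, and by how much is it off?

Distance(R, F) = 19.2 — off by 5.50.

W = (0.00, 0.00) ✓; WG at 24.90° ✓; |WG| = 21.20 ✓; ∠WGR = 149.1° ✓; |GR| = 26.40 ✓; ∠(GR, RF) = 90.00° ✓; |RF| = 13.70 ✗.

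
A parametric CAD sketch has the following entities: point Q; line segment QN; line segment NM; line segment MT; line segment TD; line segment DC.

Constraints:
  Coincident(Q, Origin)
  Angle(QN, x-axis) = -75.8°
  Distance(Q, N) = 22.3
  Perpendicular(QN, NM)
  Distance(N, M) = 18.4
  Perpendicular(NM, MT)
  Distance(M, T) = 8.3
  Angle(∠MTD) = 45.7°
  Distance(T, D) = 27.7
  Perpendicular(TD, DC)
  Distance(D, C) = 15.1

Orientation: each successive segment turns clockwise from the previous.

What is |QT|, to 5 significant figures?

23.121

QN is perpendicular to NM, so NM runs at -165.80°; with |NM| = 18.4, M = (-12.367, -26.132). NM ⟂ MT, so MT runs at 104.20°; with |MT| = 8.3, T = (-14.403, -18.086). Then |QT| = |T − Q| = 23.121.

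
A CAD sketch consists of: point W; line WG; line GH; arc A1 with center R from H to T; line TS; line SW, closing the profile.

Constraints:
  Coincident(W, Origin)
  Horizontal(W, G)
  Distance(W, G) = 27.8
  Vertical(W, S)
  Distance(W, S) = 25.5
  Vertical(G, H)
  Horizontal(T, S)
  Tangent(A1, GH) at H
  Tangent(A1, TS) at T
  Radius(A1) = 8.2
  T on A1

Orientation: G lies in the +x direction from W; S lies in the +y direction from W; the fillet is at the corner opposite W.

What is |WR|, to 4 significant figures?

26.14

W is at the origin; WG is horizontal with |WG| = 27.8 and G on the +x side, so G = (27.80, 0.000). W and S share the same x with |WS| = 25.5 and S on the +y side, so S = (0.000, 25.50). The virtual corner opposite W is at (27.80, 25.50). The tangent condition forces RH to be normal to GH and A1 meets TS tangentially, so RT is at right angles to TS, with radius 8.2, so the center R sits 8.2 in from both sides at R = (19.60, 17.30). Then |WR| = |R − W| = 26.14.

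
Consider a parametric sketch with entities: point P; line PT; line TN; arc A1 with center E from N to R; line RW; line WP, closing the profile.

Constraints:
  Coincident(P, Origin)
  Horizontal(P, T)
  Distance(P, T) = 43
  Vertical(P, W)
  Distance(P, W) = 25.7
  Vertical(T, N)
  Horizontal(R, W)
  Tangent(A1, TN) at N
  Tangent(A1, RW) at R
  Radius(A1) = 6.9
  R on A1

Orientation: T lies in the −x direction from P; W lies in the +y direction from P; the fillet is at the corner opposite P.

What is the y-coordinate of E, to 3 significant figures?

18.8

PW is vertical with |PW| = 25.7 and W on the +y side, so W = (0.00, 25.7). The virtual corner opposite P is at (-43.0, 25.7). Since A1 is tangent to TN there, EN ⟂ TN and the tangent condition forces ER to be normal to RW, with radius 6.9, so the center E sits 6.9 in from both sides at E = (-36.1, 18.8). So E.y = 18.8.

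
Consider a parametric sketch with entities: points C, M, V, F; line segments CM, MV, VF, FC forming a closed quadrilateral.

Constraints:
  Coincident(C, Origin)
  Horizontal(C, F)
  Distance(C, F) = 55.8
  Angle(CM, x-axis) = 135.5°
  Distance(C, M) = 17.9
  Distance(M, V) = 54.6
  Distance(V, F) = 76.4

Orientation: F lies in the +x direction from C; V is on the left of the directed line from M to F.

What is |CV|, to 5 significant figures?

62.721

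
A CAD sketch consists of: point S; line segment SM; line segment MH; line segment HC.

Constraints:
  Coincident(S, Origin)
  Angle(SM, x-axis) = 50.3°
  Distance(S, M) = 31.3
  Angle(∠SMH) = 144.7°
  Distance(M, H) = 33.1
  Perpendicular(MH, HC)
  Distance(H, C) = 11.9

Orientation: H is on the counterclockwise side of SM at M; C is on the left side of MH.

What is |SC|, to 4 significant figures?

58.97

∠SMH = 144.7°, so MH runs at 50.3° + (180° − 144.7°) = 85.60° from the x-axis; with |MH| = 33.1, H = M + 33.1·(cos 85.60°, sin 85.60°) = (22.53, 57.08). MH ⟂ HC; with |HC| = 11.9 on the left of MH, C = H + 11.9·(-0.9971, 0.07672) = (10.67, 58.00). Then |SC| = |C − S| = 58.97.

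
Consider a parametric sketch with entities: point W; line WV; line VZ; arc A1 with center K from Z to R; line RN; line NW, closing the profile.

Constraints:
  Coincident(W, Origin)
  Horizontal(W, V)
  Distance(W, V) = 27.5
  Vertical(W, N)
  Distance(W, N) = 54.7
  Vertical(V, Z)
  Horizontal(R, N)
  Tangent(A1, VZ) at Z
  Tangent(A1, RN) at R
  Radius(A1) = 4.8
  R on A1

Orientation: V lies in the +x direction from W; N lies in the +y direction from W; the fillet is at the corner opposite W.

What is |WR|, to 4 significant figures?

59.22

W is at the origin; W and V share the same y with |WV| = 27.5 and V on the +x side, so V = (27.50, 0.000). W and N share the same x with |WN| = 54.7 and N on the +y side, so N = (0.000, 54.70). The virtual corner opposite W is at (27.50, 54.70). A1 meets VZ tangentially, so KZ is at right angles to VZ and the tangent condition forces KR to be normal to RN, with radius 4.8, so the center K sits 4.8 in from both sides at K = (22.70, 49.90). That places the tangent points at Z = (27.50, 49.90) on VZ and R = (22.70, 54.70) on RN. Then |WR| = |R − W| = 59.22.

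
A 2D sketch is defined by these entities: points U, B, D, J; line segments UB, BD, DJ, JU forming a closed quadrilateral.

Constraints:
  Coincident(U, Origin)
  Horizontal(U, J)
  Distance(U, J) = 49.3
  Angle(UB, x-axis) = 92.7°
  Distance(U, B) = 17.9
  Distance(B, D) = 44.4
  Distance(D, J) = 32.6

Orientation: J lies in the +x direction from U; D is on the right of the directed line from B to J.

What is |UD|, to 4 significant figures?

30.26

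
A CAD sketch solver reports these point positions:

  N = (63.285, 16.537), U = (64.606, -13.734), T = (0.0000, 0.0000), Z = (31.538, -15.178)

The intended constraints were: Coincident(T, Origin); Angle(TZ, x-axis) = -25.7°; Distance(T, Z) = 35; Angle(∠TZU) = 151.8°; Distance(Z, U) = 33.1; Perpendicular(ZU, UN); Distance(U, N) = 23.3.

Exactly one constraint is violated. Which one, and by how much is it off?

Distance(U, N) = 23.3 — off by 7.00.

T = (0.00, 0.00) ✓; TZ at -25.70° ✓; |TZ| = 35.00 ✓; ∠TZU = 151.8° ✓; |ZU| = 33.10 ✓; ∠(ZU, UN) = 90.00° ✓; |UN| = 30.30 ✗.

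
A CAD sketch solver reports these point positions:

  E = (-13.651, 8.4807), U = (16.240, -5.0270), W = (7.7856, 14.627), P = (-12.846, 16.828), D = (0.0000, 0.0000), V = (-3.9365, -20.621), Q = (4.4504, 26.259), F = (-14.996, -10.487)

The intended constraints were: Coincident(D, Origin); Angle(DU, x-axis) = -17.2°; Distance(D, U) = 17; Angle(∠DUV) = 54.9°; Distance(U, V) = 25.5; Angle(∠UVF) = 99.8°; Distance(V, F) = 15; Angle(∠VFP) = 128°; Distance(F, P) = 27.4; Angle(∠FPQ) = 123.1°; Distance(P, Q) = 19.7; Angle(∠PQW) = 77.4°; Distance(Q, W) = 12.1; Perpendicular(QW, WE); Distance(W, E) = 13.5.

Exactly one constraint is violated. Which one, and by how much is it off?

Distance(W, E) = 13.5 — off by 8.80.

D = (0.00, 0.00) ✓; DU at -17.20° ✓; |DU| = 17.00 ✓; ∠DUV = 54.90° ✓; |UV| = 25.50 ✓; ∠UVF = 99.80° ✓; |VF| = 15.00 ✓; ∠VFP = 128.0° ✓; |FP| = 27.40 ✓; ∠FPQ = 123.1° ✓; |PQ| = 19.70 ✓; ∠PQW = 77.40° ✓; |QW| = 12.10 ✓; ∠(QW, WE) = 90.00° ✓; |WE| = 22.30 ✗.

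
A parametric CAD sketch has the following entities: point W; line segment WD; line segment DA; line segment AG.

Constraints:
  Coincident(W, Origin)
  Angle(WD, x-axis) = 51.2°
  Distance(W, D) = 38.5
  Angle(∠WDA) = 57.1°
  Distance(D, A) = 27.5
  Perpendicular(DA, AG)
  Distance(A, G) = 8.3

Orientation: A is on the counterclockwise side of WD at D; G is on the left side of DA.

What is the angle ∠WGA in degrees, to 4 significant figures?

164.7°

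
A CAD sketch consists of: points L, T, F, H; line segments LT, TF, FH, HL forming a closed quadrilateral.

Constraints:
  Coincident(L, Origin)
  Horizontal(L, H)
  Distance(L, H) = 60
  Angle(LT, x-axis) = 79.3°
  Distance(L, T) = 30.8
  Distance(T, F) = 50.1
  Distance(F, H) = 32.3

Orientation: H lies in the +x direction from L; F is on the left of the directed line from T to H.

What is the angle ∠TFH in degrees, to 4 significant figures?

95.48°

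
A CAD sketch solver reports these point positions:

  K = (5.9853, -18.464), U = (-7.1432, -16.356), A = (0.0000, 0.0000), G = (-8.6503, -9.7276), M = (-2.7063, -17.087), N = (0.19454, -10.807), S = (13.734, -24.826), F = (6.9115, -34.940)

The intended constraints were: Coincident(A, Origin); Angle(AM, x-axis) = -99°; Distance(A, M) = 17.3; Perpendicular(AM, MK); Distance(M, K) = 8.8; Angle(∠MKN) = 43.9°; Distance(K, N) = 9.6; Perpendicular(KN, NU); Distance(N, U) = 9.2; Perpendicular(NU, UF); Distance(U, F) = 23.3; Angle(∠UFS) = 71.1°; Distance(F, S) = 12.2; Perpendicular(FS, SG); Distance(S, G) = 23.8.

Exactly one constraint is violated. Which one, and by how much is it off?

Distance(S, G) = 23.8 — off by 3.20.

A = (0.00, 0.00) ✓; AM at -99.00° ✓; |AM| = 17.30 ✓; ∠(AM, MK) = 90.00° ✓; |MK| = 8.800 ✓; ∠MKN = 43.90° ✓; |KN| = 9.600 ✓; ∠(KN, NU) = 90.00° ✓; |NU| = 9.200 ✓; ∠(NU, UF) = 90.00° ✓; |UF| = 23.30 ✓; ∠UFS = 71.10° ✓; |FS| = 12.20 ✓; ∠(FS, SG) = 90.00° ✓; |SG| = 27.00 ✗.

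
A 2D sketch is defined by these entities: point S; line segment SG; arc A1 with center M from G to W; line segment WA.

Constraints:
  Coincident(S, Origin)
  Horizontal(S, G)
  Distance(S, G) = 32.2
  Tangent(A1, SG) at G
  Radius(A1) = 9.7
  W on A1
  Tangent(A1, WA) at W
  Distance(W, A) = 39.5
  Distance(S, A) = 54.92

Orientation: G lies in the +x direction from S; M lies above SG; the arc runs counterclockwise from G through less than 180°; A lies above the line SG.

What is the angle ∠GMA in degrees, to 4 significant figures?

168.1°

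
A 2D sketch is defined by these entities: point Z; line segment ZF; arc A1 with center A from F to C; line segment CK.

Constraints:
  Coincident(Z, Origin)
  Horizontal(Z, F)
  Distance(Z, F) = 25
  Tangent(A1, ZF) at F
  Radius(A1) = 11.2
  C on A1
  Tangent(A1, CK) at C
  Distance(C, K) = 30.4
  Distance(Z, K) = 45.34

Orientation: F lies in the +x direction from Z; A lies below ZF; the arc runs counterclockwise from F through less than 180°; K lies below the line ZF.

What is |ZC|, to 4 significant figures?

18.35

Checks: Z = (0.00, 0.00) ✓; |AC| = 11.20 ✓; ∠(AC, CK) = 90.00° ✓; |CK| = 30.40 ✓; |ZK| = 45.34 ✓.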